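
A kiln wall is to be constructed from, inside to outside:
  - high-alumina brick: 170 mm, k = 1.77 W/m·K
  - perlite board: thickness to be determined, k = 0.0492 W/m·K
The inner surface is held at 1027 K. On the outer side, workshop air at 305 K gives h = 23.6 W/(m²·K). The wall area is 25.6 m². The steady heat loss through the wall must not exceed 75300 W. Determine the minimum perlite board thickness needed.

Model the wall as resistances in series:
R_high-alumina brick = L/(kA) = 0.17/(1.77×25.6) = 0.003752 K/W
R_outer film = 1/(h_o·A) = 1/(23.6×25.6) = 0.001655 K/W
Sum of the known resistances R_other = 0.005407 K/W
Required total resistance R_tot = ΔT/Q_allow = 722/75300 = 0.009588 K/W
R_perlite board = R_tot − R_other = 0.004181 K/W
L = R·k·A = 0.004181×0.0492×25.6

L ≈ 5.27 mm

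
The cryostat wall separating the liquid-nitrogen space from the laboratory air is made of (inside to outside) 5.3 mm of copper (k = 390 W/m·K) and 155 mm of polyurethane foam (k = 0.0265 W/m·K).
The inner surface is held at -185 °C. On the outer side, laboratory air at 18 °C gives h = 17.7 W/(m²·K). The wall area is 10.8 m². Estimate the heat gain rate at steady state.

Q ≈ 371 W

Model the wall as resistances in series:
R_copper = L/(kA) = 0.0053/(390×10.8) = 1.258×10^-6 K/W
R_polyurethane foam = L/(kA) = 0.155/(0.0265×10.8) = 0.5416 K/W
R_outer film = 1/(h_o·A) = 1/(17.7×10.8) = 0.005231 K/W
R_total = 0.5468 K/W
Q = ΔT / R_total = 203 / 0.5468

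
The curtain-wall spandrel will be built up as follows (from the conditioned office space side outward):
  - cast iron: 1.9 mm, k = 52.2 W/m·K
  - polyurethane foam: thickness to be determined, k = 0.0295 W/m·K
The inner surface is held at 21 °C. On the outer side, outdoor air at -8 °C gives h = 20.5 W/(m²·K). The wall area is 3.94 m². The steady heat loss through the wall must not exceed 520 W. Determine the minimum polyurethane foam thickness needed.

Treating each layer as a thermal resistance in series:
R_cast iron = L/(kA) = 0.0019/(52.2×3.94) = 9.238×10^-6 K/W
R_outer film = 1/(h_o·A) = 1/(20.5×3.94) = 0.01238 K/W
Sum of the known resistances R_other = 0.01239 K/W
Required total resistance R_tot = ΔT/Q_allow = 29/520 = 0.05577 K/W
R_polyurethane foam = R_tot − R_other = 0.04338 K/W
L = R·k·A = 0.04338×0.0295×3.94

L ≈ 5.04 mm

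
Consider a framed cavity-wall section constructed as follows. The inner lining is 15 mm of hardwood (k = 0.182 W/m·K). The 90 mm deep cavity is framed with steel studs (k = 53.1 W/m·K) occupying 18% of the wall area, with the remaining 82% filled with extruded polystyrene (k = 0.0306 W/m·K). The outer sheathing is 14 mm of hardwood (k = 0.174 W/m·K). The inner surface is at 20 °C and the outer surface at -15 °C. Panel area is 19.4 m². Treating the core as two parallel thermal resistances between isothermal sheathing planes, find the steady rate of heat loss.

Q ≈ 3940 W

Sheathing layers in series; stud and cavity paths in parallel between them.
R_inner = 0.015/(0.182×19.4) = 0.004248 K/W
R_stud  = 0.09/(53.1×0.18×19.4) = 4.854×10^-4 K/W
R_cav   = 0.09/(0.0306×0.82×19.4) = 0.1849 K/W
1/R_core = 1/R_stud + 1/R_cav → R_core = 4.841×10^-4 K/W
R_outer = 0.014/(0.174×19.4) = 0.004147 K/W
R_total = 0.00888 K/W
Q = ΔT/R_total = 35/0.00888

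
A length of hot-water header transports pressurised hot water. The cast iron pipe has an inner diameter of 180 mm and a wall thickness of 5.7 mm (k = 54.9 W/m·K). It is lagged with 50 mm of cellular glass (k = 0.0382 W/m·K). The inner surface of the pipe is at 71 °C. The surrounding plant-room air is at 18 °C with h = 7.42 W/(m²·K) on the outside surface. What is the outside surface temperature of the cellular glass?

Per-layer cylindrical resistances, series-summed:
R_cast iron pipe wall = ln(95.7/90)/(2π×54.9×1) = 1.78×10^-4 K/W
R_cellular glass = ln(145.7/95.7)/(2π×0.0382×1) = 1.751 K/W
R_outer film = 1/(h_o·2πr_oL) = 1/(7.42×2π×0.1457×1) = 0.1472 K/W
R_total = 1.899 K/W
Q = ΔT/R_total = 53/1.899
Q = 27.9 W/m
T_interface = T_inner − Q·ΣR(inner→interface) = 71 − 27.9×1.751

T ≈ 22.1 °C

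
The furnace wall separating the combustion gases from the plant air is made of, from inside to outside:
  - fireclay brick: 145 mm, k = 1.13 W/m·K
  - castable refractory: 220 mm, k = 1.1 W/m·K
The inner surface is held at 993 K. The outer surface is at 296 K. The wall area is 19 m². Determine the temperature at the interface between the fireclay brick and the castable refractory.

T ≈ 721 K

Thermal resistances in series:
R_fireclay brick = L/(kA) = 0.145/(1.13×19) = 0.006754 K/W
R_castable refractory = L/(kA) = 0.22/(1.1×19) = 0.01053 K/W
R_total = 0.01728 K/W;  Q = ΔT/R_total = 697/0.01728 = 40340 W
T_interface = T_inner − Q·ΣR(inner→interface) = 993 − 40300×0.006754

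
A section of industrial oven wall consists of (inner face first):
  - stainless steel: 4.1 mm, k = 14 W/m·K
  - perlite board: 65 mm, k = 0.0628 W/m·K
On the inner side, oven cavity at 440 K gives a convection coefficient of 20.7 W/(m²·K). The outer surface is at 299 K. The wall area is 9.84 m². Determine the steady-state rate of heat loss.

Using the resistance-network approach (series):
R_inner film = 1/(h_i·A) = 1/(20.7×9.84) = 0.004909 K/W
R_stainless steel = L/(kA) = 0.0041/(14×9.84) = 2.976×10^-5 K/W
R_perlite board = L/(kA) = 0.065/(0.0628×9.84) = 0.1052 K/W
R_total = 0.1101 K/W
Q = ΔT / R_total = 141 / 0.1101

Q ≈ 1280 W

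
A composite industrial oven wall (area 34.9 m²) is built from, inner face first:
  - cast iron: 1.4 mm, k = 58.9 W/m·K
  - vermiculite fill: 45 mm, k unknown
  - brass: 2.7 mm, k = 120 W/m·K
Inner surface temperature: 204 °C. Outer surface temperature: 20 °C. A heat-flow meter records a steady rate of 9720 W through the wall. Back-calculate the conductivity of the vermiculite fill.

Model the wall as resistances in series:
R_cast iron = L/(kA) = 0.0014/(58.9×34.9) = 6.811×10^-7 K/W
R_brass = L/(kA) = 0.0027/(120×34.9) = 6.447×10^-7 K/W
Sum of known resistances R_other = 1.326×10^-6 K/W
Total R = ΔT/Q = 184/9720 = 0.01893 K/W
R_vermiculite fill = R_total − R_other = 0.01893 K/W
k = L/(R·A) = 0.045/(0.01893×34.9)

k ≈ 0.0681 W/(m·K)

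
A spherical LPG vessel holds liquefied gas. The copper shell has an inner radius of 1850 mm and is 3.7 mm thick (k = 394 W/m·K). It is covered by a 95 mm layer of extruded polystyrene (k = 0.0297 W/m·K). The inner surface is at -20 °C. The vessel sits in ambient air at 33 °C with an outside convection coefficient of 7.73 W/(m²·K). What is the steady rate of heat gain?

Spherical conduction: R = (1/r_in − 1/r_out)/(4πk) per layer; series-sum.
R_copper shell = (1/1.85 − 1/1.8537)/(4π×394) = 2.179×10^-7 K/W
R_extruded polystyrene = (1/1.8537 − 1/1.9487)/(4π×0.0297) = 0.07046 K/W
R_outer film = 1/(h·4πr_o²) = 1/(7.73×4π×1.9487²) = 0.002711 K/W
R_total = 0.07318 K/W
Q = ΔT/R_total = 53/0.07318

Q ≈ 724 W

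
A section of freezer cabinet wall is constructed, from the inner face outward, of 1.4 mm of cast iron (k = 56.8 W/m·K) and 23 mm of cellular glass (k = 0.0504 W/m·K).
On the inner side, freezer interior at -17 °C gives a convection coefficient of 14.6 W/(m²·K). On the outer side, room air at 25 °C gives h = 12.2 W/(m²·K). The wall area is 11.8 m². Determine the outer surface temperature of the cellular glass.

T ≈ 19.3 °C

Treating each layer as a thermal resistance in series:
R_inner film = 1/(h_i·A) = 1/(14.6×11.8) = 0.005805 K/W
R_cast iron = L/(kA) = 0.0014/(56.8×11.8) = 2.089×10^-6 K/W
R_cellular glass = L/(kA) = 0.023/(0.0504×11.8) = 0.03867 K/W
R_outer film = 1/(h_o·A) = 1/(12.2×11.8) = 0.006946 K/W
R_total = 0.05143 K/W;  Q = ΔT/R_total = 42/0.05143 = 816.7 W
T_interface = T_inner + Q·ΣR(inner→interface) = -17 + 817×0.04448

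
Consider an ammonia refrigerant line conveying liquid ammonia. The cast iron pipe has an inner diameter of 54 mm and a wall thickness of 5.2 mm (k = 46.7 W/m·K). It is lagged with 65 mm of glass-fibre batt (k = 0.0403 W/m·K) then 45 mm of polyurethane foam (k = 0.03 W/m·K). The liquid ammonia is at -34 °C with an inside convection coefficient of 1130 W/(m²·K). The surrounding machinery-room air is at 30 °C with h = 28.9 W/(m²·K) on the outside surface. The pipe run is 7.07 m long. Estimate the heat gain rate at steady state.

Cylindrical conduction, so R = ln(r₂/r₁)/(2πkL) per layer, in series:
R_inner film = 1/(h_i·2πr₁L) = 1/(1130×2π×0.027×7.07) = 7.378×10^-4 K/W
R_cast iron pipe wall = ln(32.2/27)/(2π×46.7×7.07) = 8.49×10^-5 K/W
R_glass-fibre batt = ln(97.2/32.2)/(2π×0.0403×7.07) = 0.6171 K/W
R_polyurethane foam = ln(142.2/97.2)/(2π×0.03×7.07) = 0.2855 K/W
R_outer film = 1/(h_o·2πr_oL) = 1/(28.9×2π×0.1422×7.07) = 0.005478 K/W
R_total = 0.9089 K/W
Q = ΔT/R_total = 64/0.9089

Q ≈ 70.4 W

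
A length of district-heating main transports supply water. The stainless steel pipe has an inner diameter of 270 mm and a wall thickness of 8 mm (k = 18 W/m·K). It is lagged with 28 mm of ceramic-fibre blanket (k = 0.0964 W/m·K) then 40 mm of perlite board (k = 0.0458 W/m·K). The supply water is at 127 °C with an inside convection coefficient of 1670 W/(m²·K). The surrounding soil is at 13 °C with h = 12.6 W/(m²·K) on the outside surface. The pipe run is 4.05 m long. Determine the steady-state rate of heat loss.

Per-layer cylindrical resistances, series-summed:
R_inner film = 1/(h_i·2πr₁L) = 1/(1670×2π×0.135×4.05) = 1.743×10^-4 K/W
R_stainless steel pipe wall = ln(143/135)/(2π×18×4.05) = 1.257×10^-4 K/W
R_ceramic-fibre blanket = ln(171/143)/(2π×0.0964×4.05) = 0.0729 K/W
R_perlite board = ln(211/171)/(2π×0.0458×4.05) = 0.1804 K/W
R_outer film = 1/(h_o·2πr_oL) = 1/(12.6×2π×0.211×4.05) = 0.01478 K/W
R_total = 0.2683 K/W
Q = ΔT/R_total = 114/0.2683

Q ≈ 425 W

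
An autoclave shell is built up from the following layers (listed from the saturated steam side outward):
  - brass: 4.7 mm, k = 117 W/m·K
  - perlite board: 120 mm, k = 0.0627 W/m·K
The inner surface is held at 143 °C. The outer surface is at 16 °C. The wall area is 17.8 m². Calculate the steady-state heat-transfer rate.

Q ≈ 1180 W

Using the resistance-network approach (series):
R_brass = L/(kA) = 0.0047/(117×17.8) = 2.257×10^-6 K/W
R_perlite board = L/(kA) = 0.12/(0.0627×17.8) = 0.1075 K/W
R_total = 0.1075 K/W
Q = ΔT / R_total = 127 / 0.1075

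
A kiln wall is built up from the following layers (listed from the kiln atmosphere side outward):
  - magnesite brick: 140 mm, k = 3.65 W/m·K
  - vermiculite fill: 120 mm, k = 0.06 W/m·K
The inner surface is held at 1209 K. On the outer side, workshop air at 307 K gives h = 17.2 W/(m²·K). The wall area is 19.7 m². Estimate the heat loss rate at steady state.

Treating each layer as a thermal resistance in series:
R_magnesite brick = L/(kA) = 0.14/(3.65×19.7) = 0.001947 K/W
R_vermiculite fill = L/(kA) = 0.12/(0.06×19.7) = 0.1015 K/W
R_outer film = 1/(h_o·A) = 1/(17.2×19.7) = 0.002951 K/W
R_total = 0.1064 K/W
Q = ΔT / R_total = 902 / 0.1064

Q ≈ 8480 W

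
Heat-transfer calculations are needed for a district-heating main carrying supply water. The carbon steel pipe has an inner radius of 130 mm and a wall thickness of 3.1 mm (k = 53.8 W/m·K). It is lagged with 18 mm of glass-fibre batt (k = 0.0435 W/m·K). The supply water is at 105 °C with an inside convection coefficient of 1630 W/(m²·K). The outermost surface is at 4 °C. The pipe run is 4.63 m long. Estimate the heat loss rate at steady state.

Q ≈ 1010 W

Cylindrical conduction, so R = ln(r₂/r₁)/(2πkL) per layer, in series:
R_inner film = 1/(h_i·2πr₁L) = 1/(1630×2π×0.13×4.63) = 1.622×10^-4 K/W
R_carbon steel pipe wall = ln(133.1/130)/(2π×53.8×4.63) = 1.506×10^-5 K/W
R_glass-fibre batt = ln(151.1/133.1)/(2π×0.0435×4.63) = 0.1002 K/W
R_total = 0.1004 K/W
Q = ΔT/R_total = 101/0.1004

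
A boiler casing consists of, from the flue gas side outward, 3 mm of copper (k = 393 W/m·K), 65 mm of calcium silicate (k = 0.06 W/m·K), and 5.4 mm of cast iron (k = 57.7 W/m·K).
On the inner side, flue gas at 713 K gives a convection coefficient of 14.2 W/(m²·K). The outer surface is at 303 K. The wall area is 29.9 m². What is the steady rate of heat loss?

Using the resistance-network approach (series):
R_inner film = 1/(h_i·A) = 1/(14.2×29.9) = 0.002355 K/W
R_copper = L/(kA) = 0.003/(393×29.9) = 2.553×10^-7 K/W
R_calcium silicate = L/(kA) = 0.065/(0.06×29.9) = 0.03623 K/W
R_cast iron = L/(kA) = 0.0054/(57.7×29.9) = 3.13×10^-6 K/W
R_total = 0.03859 K/W
Q = ΔT / R_total = 410 / 0.03859

Q ≈ 10600 W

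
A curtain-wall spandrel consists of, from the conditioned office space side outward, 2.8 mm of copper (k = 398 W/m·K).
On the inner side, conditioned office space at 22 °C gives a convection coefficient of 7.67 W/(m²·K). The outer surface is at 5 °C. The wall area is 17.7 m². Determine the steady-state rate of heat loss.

Q ≈ 2310 W

Series thermal resistances:
R_inner film = 1/(h_i·A) = 1/(7.67×17.7) = 0.007366 K/W
R_copper = L/(kA) = 0.0028/(398×17.7) = 3.975×10^-7 K/W
R_total = 0.007366 K/W
Q = ΔT / R_total = 17 / 0.007366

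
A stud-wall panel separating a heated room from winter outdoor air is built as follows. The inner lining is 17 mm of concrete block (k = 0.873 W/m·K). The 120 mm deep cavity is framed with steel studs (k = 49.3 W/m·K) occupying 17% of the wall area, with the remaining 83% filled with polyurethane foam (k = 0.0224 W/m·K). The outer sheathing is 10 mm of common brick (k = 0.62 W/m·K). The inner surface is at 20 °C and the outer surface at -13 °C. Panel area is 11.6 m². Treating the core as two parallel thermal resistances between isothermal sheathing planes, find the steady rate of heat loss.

Sheathing layers in series; stud and cavity paths in parallel between them.
R_inner = 0.017/(0.873×11.6) = 0.001679 K/W
R_stud  = 0.12/(49.3×0.17×11.6) = 0.001234 K/W
R_cav   = 0.12/(0.0224×0.83×11.6) = 0.5564 K/W
1/R_core = 1/R_stud + 1/R_cav → R_core = 0.001232 K/W
R_outer = 0.01/(0.62×11.6) = 0.00139 K/W
R_total = 0.004301 K/W
Q = ΔT/R_total = 33/0.004301

Q ≈ 7670 W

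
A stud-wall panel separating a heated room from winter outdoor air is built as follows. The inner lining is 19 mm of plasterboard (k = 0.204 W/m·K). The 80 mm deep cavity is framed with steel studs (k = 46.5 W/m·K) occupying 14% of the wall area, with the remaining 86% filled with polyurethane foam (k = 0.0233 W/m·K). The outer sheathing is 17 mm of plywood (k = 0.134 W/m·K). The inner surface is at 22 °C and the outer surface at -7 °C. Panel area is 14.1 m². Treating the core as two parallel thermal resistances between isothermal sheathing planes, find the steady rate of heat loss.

Q ≈ 1760 W

Sheathing layers in series; stud and cavity paths in parallel between them.
R_inner = 0.019/(0.204×14.1) = 0.006605 K/W
R_stud  = 0.08/(46.5×0.14×14.1) = 8.715×10^-4 K/W
R_cav   = 0.08/(0.0233×0.86×14.1) = 0.2831 K/W
1/R_core = 1/R_stud + 1/R_cav → R_core = 8.689×10^-4 K/W
R_outer = 0.017/(0.134×14.1) = 0.008998 K/W
R_total = 0.01647 K/W
Q = ΔT/R_total = 29/0.01647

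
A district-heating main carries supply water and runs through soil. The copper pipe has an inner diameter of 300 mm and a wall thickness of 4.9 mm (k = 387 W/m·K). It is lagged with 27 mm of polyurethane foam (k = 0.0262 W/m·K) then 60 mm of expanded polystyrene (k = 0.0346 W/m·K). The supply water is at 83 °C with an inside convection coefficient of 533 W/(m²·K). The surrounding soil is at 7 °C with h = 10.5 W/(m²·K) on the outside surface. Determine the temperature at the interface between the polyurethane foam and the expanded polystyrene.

T ≈ 51.4 °C

For a radial system each layer contributes R = ln(r_out/r_in)/(2πkL); films add R = 1/(hA).
R_inner film = 1/(h_i·2πr₁L) = 1/(533×2π×0.15×1) = 0.001991 K/W
R_copper pipe wall = ln(154.9/150)/(2π×387×1) = 1.322×10^-5 K/W
R_polyurethane foam = ln(181.9/154.9)/(2π×0.0262×1) = 0.9761 K/W
R_expanded polystyrene = ln(241.9/181.9)/(2π×0.0346×1) = 1.311 K/W
R_outer film = 1/(h_o·2πr_oL) = 1/(10.5×2π×0.2419×1) = 0.06266 K/W
R_total = 2.352 K/W
Q = ΔT/R_total = 76/2.352
Q = 32.3 W/m
T_interface = T_inner − Q·ΣR(inner→interface) = 83 − 32.3×0.9781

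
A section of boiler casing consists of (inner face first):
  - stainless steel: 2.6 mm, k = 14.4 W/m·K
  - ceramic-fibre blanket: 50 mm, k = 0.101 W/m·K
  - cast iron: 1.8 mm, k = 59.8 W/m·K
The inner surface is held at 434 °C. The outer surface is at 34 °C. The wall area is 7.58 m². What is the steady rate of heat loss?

Model the wall as resistances in series:
R_stainless steel = L/(kA) = 0.0026/(14.4×7.58) = 2.382×10^-5 K/W
R_ceramic-fibre blanket = L/(kA) = 0.05/(0.101×7.58) = 0.06531 K/W
R_cast iron = L/(kA) = 0.0018/(59.8×7.58) = 3.971×10^-6 K/W
R_total = 0.06534 K/W
Q = ΔT / R_total = 400 / 0.06534

Q ≈ 6120 W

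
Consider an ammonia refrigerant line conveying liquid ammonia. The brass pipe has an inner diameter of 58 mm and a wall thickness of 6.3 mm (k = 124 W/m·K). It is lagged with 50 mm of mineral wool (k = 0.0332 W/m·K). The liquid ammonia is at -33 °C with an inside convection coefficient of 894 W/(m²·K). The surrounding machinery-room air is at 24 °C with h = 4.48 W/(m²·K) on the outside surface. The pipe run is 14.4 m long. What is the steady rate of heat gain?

For a radial system each layer contributes R = ln(r_out/r_in)/(2πkL); films add R = 1/(hA).
R_inner film = 1/(h_i·2πr₁L) = 1/(894×2π×0.029×14.4) = 4.263×10^-4 K/W
R_brass pipe wall = ln(35.3/29)/(2π×124×14.4) = 1.752×10^-5 K/W
R_mineral wool = ln(85.3/35.3)/(2π×0.0332×14.4) = 0.2937 K/W
R_outer film = 1/(h_o·2πr_oL) = 1/(4.48×2π×0.0853×14.4) = 0.02892 K/W
R_total = 0.3231 K/W
Q = ΔT/R_total = 57/0.3231

Q ≈ 176 W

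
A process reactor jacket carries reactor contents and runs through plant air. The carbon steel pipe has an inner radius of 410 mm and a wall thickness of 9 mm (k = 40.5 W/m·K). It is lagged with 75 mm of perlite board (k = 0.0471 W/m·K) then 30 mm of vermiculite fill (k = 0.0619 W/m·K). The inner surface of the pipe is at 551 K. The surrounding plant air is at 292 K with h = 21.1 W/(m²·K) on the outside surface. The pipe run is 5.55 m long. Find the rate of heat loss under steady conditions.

Per-layer cylindrical resistances, series-summed:
R_carbon steel pipe wall = ln(419/410)/(2π×40.5×5.55) = 1.537×10^-5 K/W
R_perlite board = ln(494/419)/(2π×0.0471×5.55) = 0.1003 K/W
R_vermiculite fill = ln(524/494)/(2π×0.0619×5.55) = 0.02731 K/W
R_outer film = 1/(h_o·2πr_oL) = 1/(21.1×2π×0.524×5.55) = 0.002594 K/W
R_total = 0.1302 K/W
Q = ΔT/R_total = 259/0.1302

Q ≈ 1990 W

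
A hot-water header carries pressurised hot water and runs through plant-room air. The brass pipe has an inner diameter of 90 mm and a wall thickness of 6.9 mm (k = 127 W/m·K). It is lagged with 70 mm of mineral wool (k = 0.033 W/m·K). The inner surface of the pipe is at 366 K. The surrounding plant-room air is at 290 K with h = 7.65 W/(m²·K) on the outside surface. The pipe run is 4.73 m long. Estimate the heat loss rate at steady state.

For a radial system each layer contributes R = ln(r_out/r_in)/(2πkL); films add R = 1/(hA).
R_brass pipe wall = ln(51.9/45)/(2π×127×4.73) = 3.78×10^-5 K/W
R_mineral wool = ln(121.9/51.9)/(2π×0.033×4.73) = 0.8706 K/W
R_outer film = 1/(h_o·2πr_oL) = 1/(7.65×2π×0.1219×4.73) = 0.03608 K/W
R_total = 0.9068 K/W
Q = ΔT/R_total = 76/0.9068

Q ≈ 83.8 W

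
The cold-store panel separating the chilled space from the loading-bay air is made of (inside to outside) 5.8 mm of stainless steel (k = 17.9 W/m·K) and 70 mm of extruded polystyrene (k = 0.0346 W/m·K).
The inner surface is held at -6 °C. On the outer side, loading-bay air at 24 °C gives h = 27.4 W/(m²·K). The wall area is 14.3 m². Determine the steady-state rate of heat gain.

Q ≈ 208 W

Series thermal resistances:
R_stainless steel = L/(kA) = 0.0058/(17.9×14.3) = 2.266×10^-5 K/W
R_extruded polystyrene = L/(kA) = 0.07/(0.0346×14.3) = 0.1415 K/W
R_outer film = 1/(h_o·A) = 1/(27.4×14.3) = 0.002552 K/W
R_total = 0.1441 K/W
Q = ΔT / R_total = 30 / 0.1441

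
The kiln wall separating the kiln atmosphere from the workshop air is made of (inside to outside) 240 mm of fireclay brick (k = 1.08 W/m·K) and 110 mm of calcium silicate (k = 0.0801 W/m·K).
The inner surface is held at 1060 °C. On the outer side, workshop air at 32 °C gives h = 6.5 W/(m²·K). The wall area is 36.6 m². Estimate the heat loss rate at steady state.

Model the wall as resistances in series:
R_fireclay brick = L/(kA) = 0.24/(1.08×36.6) = 0.006072 K/W
R_calcium silicate = L/(kA) = 0.11/(0.0801×36.6) = 0.03752 K/W
R_outer film = 1/(h_o·A) = 1/(6.5×36.6) = 0.004203 K/W
R_total = 0.0478 K/W
Q = ΔT / R_total = 1028 / 0.0478

Q ≈ 21500 W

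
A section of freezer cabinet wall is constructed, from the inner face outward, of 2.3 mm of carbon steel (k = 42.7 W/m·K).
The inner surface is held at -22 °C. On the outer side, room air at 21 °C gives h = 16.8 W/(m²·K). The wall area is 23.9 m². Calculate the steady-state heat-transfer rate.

Treating each layer as a thermal resistance in series:
R_carbon steel = L/(kA) = 0.0023/(42.7×23.9) = 2.254×10^-6 K/W
R_outer film = 1/(h_o·A) = 1/(16.8×23.9) = 0.002491 K/W
R_total = 0.002493 K/W
Q = ΔT / R_total = 43 / 0.002493

Q ≈ 17200 W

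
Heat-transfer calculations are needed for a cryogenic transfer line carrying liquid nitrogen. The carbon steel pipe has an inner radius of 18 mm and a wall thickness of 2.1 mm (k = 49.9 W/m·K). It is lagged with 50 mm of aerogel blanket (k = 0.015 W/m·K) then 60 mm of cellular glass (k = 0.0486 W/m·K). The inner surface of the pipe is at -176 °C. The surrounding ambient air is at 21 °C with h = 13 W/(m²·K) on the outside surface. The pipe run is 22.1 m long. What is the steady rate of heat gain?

Treating each annulus and film as a series resistance:
R_carbon steel pipe wall = ln(20.1/18)/(2π×49.9×22.1) = 1.593×10^-5 K/W
R_aerogel blanket = ln(70.1/20.1)/(2π×0.015×22.1) = 0.5997 K/W
R_cellular glass = ln(130.1/70.1)/(2π×0.0486×22.1) = 0.09163 K/W
R_outer film = 1/(h_o·2πr_oL) = 1/(13×2π×0.1301×22.1) = 0.004258 K/W
R_total = 0.6957 K/W
Q = ΔT/R_total = 197/0.6957

Q ≈ 283 W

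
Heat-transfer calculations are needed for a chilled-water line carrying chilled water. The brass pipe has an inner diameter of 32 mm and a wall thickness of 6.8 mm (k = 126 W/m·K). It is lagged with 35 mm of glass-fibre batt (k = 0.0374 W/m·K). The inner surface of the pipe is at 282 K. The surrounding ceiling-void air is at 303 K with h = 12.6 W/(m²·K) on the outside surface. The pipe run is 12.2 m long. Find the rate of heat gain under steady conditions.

Q ≈ 61.3 W

Cylindrical conduction, so R = ln(r₂/r₁)/(2πkL) per layer, in series:
R_brass pipe wall = ln(22.8/16)/(2π×126×12.2) = 3.667×10^-5 K/W
R_glass-fibre batt = ln(57.8/22.8)/(2π×0.0374×12.2) = 0.3245 K/W
R_outer film = 1/(h_o·2πr_oL) = 1/(12.6×2π×0.0578×12.2) = 0.01791 K/W
R_total = 0.3424 K/W
Q = ΔT/R_total = 21/0.3424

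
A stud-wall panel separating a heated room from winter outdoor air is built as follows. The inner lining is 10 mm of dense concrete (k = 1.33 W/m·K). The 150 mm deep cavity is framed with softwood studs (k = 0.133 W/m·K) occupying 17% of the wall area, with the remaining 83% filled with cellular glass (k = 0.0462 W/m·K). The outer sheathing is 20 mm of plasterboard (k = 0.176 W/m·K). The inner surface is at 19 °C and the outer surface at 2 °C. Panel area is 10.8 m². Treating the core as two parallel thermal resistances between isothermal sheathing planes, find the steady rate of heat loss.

Q ≈ 71.1 W

Sheathing layers in series; stud and cavity paths in parallel between them.
R_inner = 0.01/(1.33×10.8) = 6.962×10^-4 K/W
R_stud  = 0.15/(0.133×0.17×10.8) = 0.6143 K/W
R_cav   = 0.15/(0.0462×0.83×10.8) = 0.3622 K/W
1/R_core = 1/R_stud + 1/R_cav → R_core = 0.2279 K/W
R_outer = 0.02/(0.176×10.8) = 0.01052 K/W
R_total = 0.2391 K/W
Q = ΔT/R_total = 17/0.2391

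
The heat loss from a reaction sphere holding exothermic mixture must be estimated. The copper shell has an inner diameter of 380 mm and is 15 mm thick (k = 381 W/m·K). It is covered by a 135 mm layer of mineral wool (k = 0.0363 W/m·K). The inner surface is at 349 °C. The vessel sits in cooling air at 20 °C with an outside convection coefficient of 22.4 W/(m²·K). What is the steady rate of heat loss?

Each spherical layer contributes R = (1/r_i − 1/r_o)/(4πk):
R_copper shell = (1/0.19 − 1/0.205)/(4π×381) = 8.044×10^-5 K/W
R_mineral wool = (1/0.205 − 1/0.34)/(4π×0.0363) = 4.246 K/W
R_outer film = 1/(h·4πr_o²) = 1/(22.4×4π×0.34²) = 0.03073 K/W
R_total = 4.277 K/W
Q = ΔT/R_total = 329/4.277

Q ≈ 76.9 W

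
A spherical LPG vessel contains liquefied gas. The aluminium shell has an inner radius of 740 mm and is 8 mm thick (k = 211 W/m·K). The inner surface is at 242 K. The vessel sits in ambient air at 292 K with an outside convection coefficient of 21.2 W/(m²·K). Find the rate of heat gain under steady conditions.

Radial (spherical) resistances in series:
R_aluminium shell = (1/0.74 − 1/0.748)/(4π×211) = 5.451×10^-6 K/W
R_outer film = 1/(h·4πr_o²) = 1/(21.2×4π×0.748²) = 0.006709 K/W
R_total = 0.006714 K/W
Q = ΔT/R_total = 50/0.006714

Q ≈ 7450 W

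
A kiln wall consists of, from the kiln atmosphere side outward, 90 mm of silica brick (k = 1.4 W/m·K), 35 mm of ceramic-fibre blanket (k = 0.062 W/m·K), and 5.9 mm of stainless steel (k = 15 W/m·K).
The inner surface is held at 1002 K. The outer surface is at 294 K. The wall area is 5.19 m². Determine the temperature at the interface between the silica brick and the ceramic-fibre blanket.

Thermal resistances in series:
R_silica brick = L/(kA) = 0.09/(1.4×5.19) = 0.01239 K/W
R_ceramic-fibre blanket = L/(kA) = 0.035/(0.062×5.19) = 0.1088 K/W
R_stainless steel = L/(kA) = 0.0059/(15×5.19) = 7.579×10^-5 K/W
R_total = 0.1212 K/W;  Q = ΔT/R_total = 708/0.1212 = 5840 W
T_interface = T_inner − Q·ΣR(inner→interface) = 1002 − 5840×0.01239

T ≈ 930 K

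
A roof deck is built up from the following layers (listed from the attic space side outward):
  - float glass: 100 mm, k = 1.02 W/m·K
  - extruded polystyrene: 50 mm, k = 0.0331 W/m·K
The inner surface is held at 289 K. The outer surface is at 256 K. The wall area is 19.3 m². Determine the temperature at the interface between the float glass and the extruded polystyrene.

Model the wall as resistances in series:
R_float glass = L/(kA) = 0.1/(1.02×19.3) = 0.00508 K/W
R_extruded polystyrene = L/(kA) = 0.05/(0.0331×19.3) = 0.07827 K/W
R_total = 0.08335 K/W;  Q = ΔT/R_total = 33/0.08335 = 395.9 W
T_interface = T_inner − Q·ΣR(inner→interface) = 289 − 396×0.00508

T ≈ 287 K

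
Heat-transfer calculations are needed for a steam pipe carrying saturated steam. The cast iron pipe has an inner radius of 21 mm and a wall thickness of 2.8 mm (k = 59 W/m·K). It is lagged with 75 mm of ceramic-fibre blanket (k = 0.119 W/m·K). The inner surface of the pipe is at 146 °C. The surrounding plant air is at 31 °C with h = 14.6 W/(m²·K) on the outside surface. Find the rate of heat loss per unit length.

For a radial system each layer contributes R = ln(r_out/r_in)/(2πkL); films add R = 1/(hA).
R_cast iron pipe wall = ln(23.8/21)/(2π×59×1) = 3.376×10^-4 K/W
R_ceramic-fibre blanket = ln(98.8/23.8)/(2π×0.119×1) = 1.904 K/W
R_outer film = 1/(h_o·2πr_oL) = 1/(14.6×2π×0.0988×1) = 0.1103 K/W
R_total = 2.014 K/W
Q = ΔT/R_total = 115/2.014

q′ ≈ 57.1 W/m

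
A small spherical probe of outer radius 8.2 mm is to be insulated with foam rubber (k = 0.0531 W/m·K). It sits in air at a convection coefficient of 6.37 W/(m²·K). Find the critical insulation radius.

r_cr ≈ 16.7 mm

For a sphere r_cr = 2k/h = 2×0.0531/6.37
r_cr = 16.7 mm; since the bare radius (8.2 mm) is below r_cr, adding a thin layer of insulation will *increase* heat loss.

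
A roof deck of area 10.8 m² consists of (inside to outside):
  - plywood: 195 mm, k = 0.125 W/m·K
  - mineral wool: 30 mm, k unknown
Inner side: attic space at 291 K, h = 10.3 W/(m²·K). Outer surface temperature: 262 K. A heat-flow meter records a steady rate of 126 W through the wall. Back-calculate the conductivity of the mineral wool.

Series thermal resistances:
R_inner film = 1/(h_i·A) = 1/(10.3×10.8) = 0.00899 K/W
R_plywood = L/(kA) = 0.195/(0.125×10.8) = 0.1444 K/W
Sum of known resistances R_other = 0.1534 K/W
Total R = ΔT/Q = 29/126 = 0.2302 K/W
R_mineral wool = R_total − R_other = 0.07672 K/W
k = L/(R·A) = 0.03/(0.07672×10.8)

k ≈ 0.0362 W/(m·K)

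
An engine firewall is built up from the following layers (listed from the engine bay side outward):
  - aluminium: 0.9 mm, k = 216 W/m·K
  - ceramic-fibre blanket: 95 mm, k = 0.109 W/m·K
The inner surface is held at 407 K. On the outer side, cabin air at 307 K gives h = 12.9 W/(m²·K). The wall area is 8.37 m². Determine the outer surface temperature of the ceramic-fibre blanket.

Thermal resistances in series:
R_aluminium = L/(kA) = 0.0009/(216×8.37) = 4.978×10^-7 K/W
R_ceramic-fibre blanket = L/(kA) = 0.095/(0.109×8.37) = 0.1041 K/W
R_outer film = 1/(h_o·A) = 1/(12.9×8.37) = 0.009262 K/W
R_total = 0.1134 K/W;  Q = ΔT/R_total = 100/0.1134 = 881.9 W
T_interface = T_inner − Q·ΣR(inner→interface) = 407 − 882×0.1041

T ≈ 315 K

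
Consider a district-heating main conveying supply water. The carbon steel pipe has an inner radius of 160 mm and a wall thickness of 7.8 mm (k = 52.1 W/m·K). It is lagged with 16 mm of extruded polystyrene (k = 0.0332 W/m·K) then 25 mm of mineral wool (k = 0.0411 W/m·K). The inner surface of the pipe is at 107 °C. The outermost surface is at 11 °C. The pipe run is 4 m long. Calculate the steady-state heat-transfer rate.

Cylindrical conduction, so R = ln(r₂/r₁)/(2πkL) per layer, in series:
R_carbon steel pipe wall = ln(167.8/160)/(2π×52.1×4) = 3.635×10^-5 K/W
R_extruded polystyrene = ln(183.8/167.8)/(2π×0.0332×4) = 0.1091 K/W
R_mineral wool = ln(208.8/183.8)/(2π×0.0411×4) = 0.1235 K/W
R_total = 0.2326 K/W
Q = ΔT/R_total = 96/0.2326

Q ≈ 413 W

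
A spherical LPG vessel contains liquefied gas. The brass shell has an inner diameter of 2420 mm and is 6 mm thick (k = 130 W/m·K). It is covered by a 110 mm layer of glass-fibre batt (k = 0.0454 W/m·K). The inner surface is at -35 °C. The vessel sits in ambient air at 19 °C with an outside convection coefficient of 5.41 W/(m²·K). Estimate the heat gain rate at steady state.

Spherical conduction: R = (1/r_in − 1/r_out)/(4πk) per layer; series-sum.
R_brass shell = (1/1.21 − 1/1.216)/(4π×130) = 2.496×10^-6 K/W
R_glass-fibre batt = (1/1.216 − 1/1.326)/(4π×0.0454) = 0.1196 K/W
R_outer film = 1/(h·4πr_o²) = 1/(5.41×4π×1.326²) = 0.008366 K/W
R_total = 0.1279 K/W
Q = ΔT/R_total = 54/0.1279

Q ≈ 422 W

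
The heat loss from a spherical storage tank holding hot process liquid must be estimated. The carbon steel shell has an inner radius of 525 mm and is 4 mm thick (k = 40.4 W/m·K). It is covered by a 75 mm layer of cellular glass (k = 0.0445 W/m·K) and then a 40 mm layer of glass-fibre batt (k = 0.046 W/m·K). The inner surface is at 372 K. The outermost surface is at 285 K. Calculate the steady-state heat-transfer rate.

Q ≈ 146 W

Radial (spherical) resistances in series:
R_carbon steel shell = (1/0.525 − 1/0.529)/(4π×40.4) = 2.837×10^-5 K/W
R_cellular glass = (1/0.529 − 1/0.604)/(4π×0.0445) = 0.4198 K/W
R_glass-fibre batt = (1/0.604 − 1/0.644)/(4π×0.046) = 0.1779 K/W
R_total = 0.5977 K/W
Q = ΔT/R_total = 87/0.5977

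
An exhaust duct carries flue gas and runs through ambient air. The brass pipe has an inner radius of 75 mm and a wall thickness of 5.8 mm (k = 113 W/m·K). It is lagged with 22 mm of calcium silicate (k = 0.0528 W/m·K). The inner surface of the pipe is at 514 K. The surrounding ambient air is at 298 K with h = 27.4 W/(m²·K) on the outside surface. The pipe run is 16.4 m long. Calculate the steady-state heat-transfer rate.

Q ≈ 4530 W

Treating each annulus and film as a series resistance:
R_brass pipe wall = ln(80.8/75)/(2π×113×16.4) = 6.397×10^-6 K/W
R_calcium silicate = ln(102.8/80.8)/(2π×0.0528×16.4) = 0.04426 K/W
R_outer film = 1/(h_o·2πr_oL) = 1/(27.4×2π×0.1028×16.4) = 0.003445 K/W
R_total = 0.04771 K/W
Q = ΔT/R_total = 216/0.04771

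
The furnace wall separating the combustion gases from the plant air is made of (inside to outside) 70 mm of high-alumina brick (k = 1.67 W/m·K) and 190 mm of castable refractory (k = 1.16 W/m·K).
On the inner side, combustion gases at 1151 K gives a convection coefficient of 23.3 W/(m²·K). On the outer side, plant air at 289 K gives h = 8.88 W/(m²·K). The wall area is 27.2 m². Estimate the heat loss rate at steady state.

Q ≈ 64900 W

Thermal resistances in series:
R_inner film = 1/(h_i·A) = 1/(23.3×27.2) = 0.001578 K/W
R_high-alumina brick = L/(kA) = 0.07/(1.67×27.2) = 0.001541 K/W
R_castable refractory = L/(kA) = 0.19/(1.16×27.2) = 0.006022 K/W
R_outer film = 1/(h_o·A) = 1/(8.88×27.2) = 0.00414 K/W
R_total = 0.01328 K/W
Q = ΔT / R_total = 862 / 0.01328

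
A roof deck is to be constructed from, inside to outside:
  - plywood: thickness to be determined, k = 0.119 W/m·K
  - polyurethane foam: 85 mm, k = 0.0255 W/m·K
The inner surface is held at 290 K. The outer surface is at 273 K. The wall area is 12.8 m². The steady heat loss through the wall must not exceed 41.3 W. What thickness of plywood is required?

Series thermal resistances:
R_polyurethane foam = L/(kA) = 0.085/(0.0255×12.8) = 0.2604 K/W
Sum of the known resistances R_other = 0.2604 K/W
Required total resistance R_tot = ΔT/Q_allow = 17/41.3 = 0.4116 K/W
R_plywood = R_tot − R_other = 0.1512 K/W
L = R·k·A = 0.1512×0.119×12.8

L ≈ 230 mm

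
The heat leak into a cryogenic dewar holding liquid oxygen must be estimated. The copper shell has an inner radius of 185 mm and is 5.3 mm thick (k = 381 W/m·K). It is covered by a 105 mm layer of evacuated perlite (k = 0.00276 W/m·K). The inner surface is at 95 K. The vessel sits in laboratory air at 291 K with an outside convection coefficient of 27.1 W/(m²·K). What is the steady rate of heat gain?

For a spherical shell R = (1/r₁ − 1/r₂)/(4πk); film R = 1/(h·4πr²). In series:
R_copper shell = (1/0.185 − 1/0.1903)/(4π×381) = 3.144×10^-5 K/W
R_evacuated perlite = (1/0.1903 − 1/0.2953)/(4π×0.00276) = 53.87 K/W
R_outer film = 1/(h·4πr_o²) = 1/(27.1×4π×0.2953²) = 0.03367 K/W
R_total = 53.91 K/W
Q = ΔT/R_total = 196/53.91

Q ≈ 3.64 W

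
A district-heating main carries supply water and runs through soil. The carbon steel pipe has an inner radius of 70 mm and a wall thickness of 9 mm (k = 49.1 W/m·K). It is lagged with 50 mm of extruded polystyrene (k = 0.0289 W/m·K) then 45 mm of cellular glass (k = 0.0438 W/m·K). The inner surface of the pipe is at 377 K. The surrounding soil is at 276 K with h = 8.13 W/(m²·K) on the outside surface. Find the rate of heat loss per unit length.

Cylindrical conduction, so R = ln(r₂/r₁)/(2πkL) per layer, in series:
R_carbon steel pipe wall = ln(79/70)/(2π×49.1×1) = 3.921×10^-4 K/W
R_extruded polystyrene = ln(129/79)/(2π×0.0289×1) = 2.7 K/W
R_cellular glass = ln(174/129)/(2π×0.0438×1) = 1.087 K/W
R_outer film = 1/(h_o·2πr_oL) = 1/(8.13×2π×0.174×1) = 0.1125 K/W
R_total = 3.901 K/W
Q = ΔT/R_total = 101/3.901

q′ ≈ 25.9 W/m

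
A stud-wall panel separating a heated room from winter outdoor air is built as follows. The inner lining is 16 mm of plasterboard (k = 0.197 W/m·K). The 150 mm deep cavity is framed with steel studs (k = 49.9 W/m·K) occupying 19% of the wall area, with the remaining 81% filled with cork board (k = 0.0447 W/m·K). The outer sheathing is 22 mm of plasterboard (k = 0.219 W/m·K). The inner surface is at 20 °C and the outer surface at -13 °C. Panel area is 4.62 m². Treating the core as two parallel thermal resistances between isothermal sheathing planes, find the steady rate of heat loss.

Q ≈ 772 W

Sheathing layers in series; stud and cavity paths in parallel between them.
R_inner = 0.016/(0.197×4.62) = 0.01758 K/W
R_stud  = 0.15/(49.9×0.19×4.62) = 0.003424 K/W
R_cav   = 0.15/(0.0447×0.81×4.62) = 0.8967 K/W
1/R_core = 1/R_stud + 1/R_cav → R_core = 0.003411 K/W
R_outer = 0.022/(0.219×4.62) = 0.02174 K/W
R_total = 0.04274 K/W
Q = ΔT/R_total = 33/0.04274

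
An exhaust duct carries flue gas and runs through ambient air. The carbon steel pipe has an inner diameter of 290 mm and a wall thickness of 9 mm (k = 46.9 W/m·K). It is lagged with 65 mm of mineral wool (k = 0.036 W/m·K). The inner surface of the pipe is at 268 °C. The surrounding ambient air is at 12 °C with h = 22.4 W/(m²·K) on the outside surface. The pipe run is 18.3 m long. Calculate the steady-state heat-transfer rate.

Q ≈ 2950 W

Treating each annulus and film as a series resistance:
R_carbon steel pipe wall = ln(154/145)/(2π×46.9×18.3) = 1.117×10^-5 K/W
R_mineral wool = ln(219/154)/(2π×0.036×18.3) = 0.08507 K/W
R_outer film = 1/(h_o·2πr_oL) = 1/(22.4×2π×0.219×18.3) = 0.001773 K/W
R_total = 0.08685 K/W
Q = ΔT/R_total = 256/0.08685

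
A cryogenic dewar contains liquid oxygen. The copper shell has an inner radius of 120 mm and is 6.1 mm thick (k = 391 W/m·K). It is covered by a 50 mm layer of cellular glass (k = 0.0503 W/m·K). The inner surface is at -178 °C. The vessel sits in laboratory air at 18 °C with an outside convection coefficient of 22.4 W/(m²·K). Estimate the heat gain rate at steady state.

Spherical conduction: R = (1/r_in − 1/r_out)/(4πk) per layer; series-sum.
R_copper shell = (1/0.12 − 1/0.1261)/(4π×391) = 8.204×10^-5 K/W
R_cellular glass = (1/0.1261 − 1/0.1761)/(4π×0.0503) = 3.562 K/W
R_outer film = 1/(h·4πr_o²) = 1/(22.4×4π×0.1761²) = 0.1146 K/W
R_total = 3.677 K/W
Q = ΔT/R_total = 196/3.677

Q ≈ 53.3 W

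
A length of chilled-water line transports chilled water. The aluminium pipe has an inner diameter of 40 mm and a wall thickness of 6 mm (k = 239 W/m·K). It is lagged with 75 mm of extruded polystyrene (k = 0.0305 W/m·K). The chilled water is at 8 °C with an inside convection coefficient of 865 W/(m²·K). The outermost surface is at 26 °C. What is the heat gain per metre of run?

q′ ≈ 2.54 W/m

Per-layer cylindrical resistances, series-summed:
R_inner film = 1/(h_i·2πr₁L) = 1/(865×2π×0.02×1) = 0.0092 K/W
R_aluminium pipe wall = ln(26/20)/(2π×239×1) = 1.747×10^-4 K/W
R_extruded polystyrene = ln(101/26)/(2π×0.0305×1) = 7.081 K/W
R_total = 7.091 K/W
Q = ΔT/R_total = 18/7.091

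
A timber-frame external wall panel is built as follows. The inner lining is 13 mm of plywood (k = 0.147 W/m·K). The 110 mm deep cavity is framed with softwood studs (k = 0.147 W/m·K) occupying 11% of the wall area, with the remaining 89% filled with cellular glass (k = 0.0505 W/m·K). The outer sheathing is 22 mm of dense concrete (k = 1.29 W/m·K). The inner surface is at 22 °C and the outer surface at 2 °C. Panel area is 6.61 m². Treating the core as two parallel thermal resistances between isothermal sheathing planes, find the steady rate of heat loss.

Q ≈ 69.4 W

Sheathing layers in series; stud and cavity paths in parallel between them.
R_inner = 0.013/(0.147×6.61) = 0.01338 K/W
R_stud  = 0.11/(0.147×0.11×6.61) = 1.029 K/W
R_cav   = 0.11/(0.0505×0.89×6.61) = 0.3703 K/W
1/R_core = 1/R_stud + 1/R_cav → R_core = 0.2723 K/W
R_outer = 0.022/(1.29×6.61) = 0.00258 K/W
R_total = 0.2883 K/W
Q = ΔT/R_total = 20/0.2883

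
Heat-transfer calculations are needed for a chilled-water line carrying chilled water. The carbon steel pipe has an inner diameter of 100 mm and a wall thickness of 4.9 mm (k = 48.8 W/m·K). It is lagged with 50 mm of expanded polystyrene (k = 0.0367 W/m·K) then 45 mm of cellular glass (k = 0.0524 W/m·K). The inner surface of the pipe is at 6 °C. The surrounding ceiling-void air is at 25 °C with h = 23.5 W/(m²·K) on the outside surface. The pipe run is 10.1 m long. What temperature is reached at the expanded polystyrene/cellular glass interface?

Radial resistances (cylindrical: R_cond = ln(r_o/r_i)/(2πkL), R_conv = 1/(h·2πrL)):
R_carbon steel pipe wall = ln(54.9/50)/(2π×48.8×10.1) = 3.019×10^-5 K/W
R_expanded polystyrene = ln(104.9/54.9)/(2π×0.0367×10.1) = 0.278 K/W
R_cellular glass = ln(149.9/104.9)/(2π×0.0524×10.1) = 0.1073 K/W
R_outer film = 1/(h_o·2πr_oL) = 1/(23.5×2π×0.1499×10.1) = 0.004473 K/W
R_total = 0.3899 K/W
Q = ΔT/R_total = 19/0.3899
Q = 48.7 W
T_interface = T_inner + Q·ΣR(inner→interface) = 6 + 48.7×0.278

T ≈ 19.6 °C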